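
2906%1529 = 1377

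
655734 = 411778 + 243956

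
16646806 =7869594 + 8777212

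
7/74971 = 7/74971 = 0.00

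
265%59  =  29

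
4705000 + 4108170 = 8813170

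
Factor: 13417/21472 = 2^( - 5)*11^( - 1)*61^( - 1)*13417^1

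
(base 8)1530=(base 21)1JG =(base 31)RJ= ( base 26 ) 16o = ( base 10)856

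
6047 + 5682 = 11729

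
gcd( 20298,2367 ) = 3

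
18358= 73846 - 55488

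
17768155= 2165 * 8207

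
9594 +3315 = 12909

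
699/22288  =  699/22288 = 0.03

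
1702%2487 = 1702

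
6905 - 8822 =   -  1917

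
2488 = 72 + 2416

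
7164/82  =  87 + 15/41 = 87.37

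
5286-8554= - 3268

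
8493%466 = 105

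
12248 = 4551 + 7697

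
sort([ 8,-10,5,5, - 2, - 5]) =[ - 10, - 5, - 2 , 5, 5,8 ]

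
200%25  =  0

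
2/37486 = 1/18743 = 0.00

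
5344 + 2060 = 7404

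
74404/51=1458+46/51 = 1458.90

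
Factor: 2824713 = 3^4 *43^1*811^1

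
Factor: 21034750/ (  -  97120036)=-10517375/48560018=   -2^ ( - 1)*5^3*11^1 * 13^(  -  1)*7649^1*1867693^( - 1)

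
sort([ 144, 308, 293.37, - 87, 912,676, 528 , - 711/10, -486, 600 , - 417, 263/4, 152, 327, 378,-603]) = [ - 603, - 486, - 417, - 87, - 711/10, 263/4 , 144, 152 , 293.37, 308, 327,  378, 528,600,  676, 912] 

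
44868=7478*6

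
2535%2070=465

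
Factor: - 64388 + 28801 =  - 35587=- 19^1*1873^1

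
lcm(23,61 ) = 1403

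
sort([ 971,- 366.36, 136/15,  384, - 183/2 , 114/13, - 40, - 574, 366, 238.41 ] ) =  [- 574, - 366.36, - 183/2,  -  40, 114/13,136/15, 238.41,366,384, 971]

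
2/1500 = 1/750 = 0.00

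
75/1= 75=   75.00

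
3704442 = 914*4053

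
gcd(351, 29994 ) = 3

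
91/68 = 91/68 = 1.34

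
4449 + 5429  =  9878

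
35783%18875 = 16908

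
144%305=144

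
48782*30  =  1463460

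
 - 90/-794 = 45/397 = 0.11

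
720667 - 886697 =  - 166030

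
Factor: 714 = 2^1*3^1*7^1*17^1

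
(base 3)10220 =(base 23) 4d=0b1101001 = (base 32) 39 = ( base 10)105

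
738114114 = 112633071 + 625481043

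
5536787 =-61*(-90767)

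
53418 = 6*8903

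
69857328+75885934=145743262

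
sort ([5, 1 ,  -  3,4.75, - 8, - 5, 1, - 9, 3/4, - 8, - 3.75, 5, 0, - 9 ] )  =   [ - 9,-9 , - 8, - 8,-5,-3.75, - 3, 0,3/4, 1, 1,4.75, 5, 5]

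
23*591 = 13593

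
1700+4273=5973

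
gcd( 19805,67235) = 85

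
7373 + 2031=9404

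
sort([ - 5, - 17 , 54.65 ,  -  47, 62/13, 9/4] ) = [ - 47, - 17,-5, 9/4, 62/13, 54.65]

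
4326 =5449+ - 1123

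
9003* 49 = 441147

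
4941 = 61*81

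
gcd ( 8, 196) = 4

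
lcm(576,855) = 54720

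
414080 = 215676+198404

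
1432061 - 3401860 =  - 1969799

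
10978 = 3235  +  7743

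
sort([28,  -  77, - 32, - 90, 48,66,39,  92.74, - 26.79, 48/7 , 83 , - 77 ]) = [- 90, - 77, - 77, - 32, - 26.79, 48/7,28, 39, 48,66, 83,92.74]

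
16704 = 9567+7137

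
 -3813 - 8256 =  - 12069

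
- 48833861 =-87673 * 557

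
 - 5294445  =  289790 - 5584235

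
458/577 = 458/577  =  0.79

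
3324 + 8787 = 12111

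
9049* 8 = 72392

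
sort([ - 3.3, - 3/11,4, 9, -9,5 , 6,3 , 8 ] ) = [ - 9,-3.3,-3/11 , 3,4,  5,  6, 8,9]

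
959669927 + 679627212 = 1639297139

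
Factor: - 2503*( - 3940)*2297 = 2^2*5^1*197^1*2297^1*2503^1= 22652600540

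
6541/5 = 6541/5 = 1308.20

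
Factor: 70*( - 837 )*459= - 26892810 = - 2^1*3^6*5^1*7^1*17^1*31^1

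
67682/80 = 33841/40 = 846.02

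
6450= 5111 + 1339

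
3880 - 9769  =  - 5889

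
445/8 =445/8 =55.62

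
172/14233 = 4/331  =  0.01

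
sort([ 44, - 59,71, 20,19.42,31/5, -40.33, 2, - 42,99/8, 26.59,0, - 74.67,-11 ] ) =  [ - 74.67, - 59,-42,-40.33, - 11,  0 , 2, 31/5 , 99/8, 19.42,20, 26.59, 44, 71]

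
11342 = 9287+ 2055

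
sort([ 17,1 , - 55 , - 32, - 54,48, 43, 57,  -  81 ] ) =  [ - 81, - 55,  -  54,- 32, 1,  17,  43, 48,57]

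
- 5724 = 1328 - 7052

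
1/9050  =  1/9050 = 0.00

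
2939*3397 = 9983783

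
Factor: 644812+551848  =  1196660 = 2^2 *5^1 * 59833^1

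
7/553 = 1/79 = 0.01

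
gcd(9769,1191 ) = 1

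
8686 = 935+7751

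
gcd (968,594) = 22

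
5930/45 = 131+7/9 = 131.78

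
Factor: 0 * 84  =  0^1 = 0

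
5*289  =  1445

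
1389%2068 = 1389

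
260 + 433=693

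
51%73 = 51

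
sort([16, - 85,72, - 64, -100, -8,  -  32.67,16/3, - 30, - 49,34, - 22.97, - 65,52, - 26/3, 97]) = [ - 100,  -  85, - 65, - 64,  -  49 , - 32.67, - 30 , - 22.97 , - 26/3,  -  8,16/3, 16, 34,52 , 72,97 ] 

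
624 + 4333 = 4957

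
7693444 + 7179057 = 14872501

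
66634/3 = 22211  +  1/3 = 22211.33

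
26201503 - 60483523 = -34282020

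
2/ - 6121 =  - 2/6121 = - 0.00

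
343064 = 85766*4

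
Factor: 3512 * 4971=2^3 * 3^1*439^1*1657^1 = 17458152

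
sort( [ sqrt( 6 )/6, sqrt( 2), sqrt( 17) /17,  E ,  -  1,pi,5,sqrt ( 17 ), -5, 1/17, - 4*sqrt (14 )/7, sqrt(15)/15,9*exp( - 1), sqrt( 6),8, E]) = [ - 5, - 4*sqrt (14)/7, - 1 , 1/17, sqrt(17)/17, sqrt( 15)/15,sqrt(6 ) /6, sqrt(2),sqrt(6 ),  E,E, pi , 9*exp( - 1 ), sqrt( 17), 5, 8]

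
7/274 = 7/274  =  0.03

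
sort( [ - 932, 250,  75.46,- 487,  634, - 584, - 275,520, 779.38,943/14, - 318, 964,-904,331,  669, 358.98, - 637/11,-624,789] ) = [ - 932,- 904, - 624,  -  584, - 487, - 318, - 275, - 637/11, 943/14, 75.46, 250,331 , 358.98, 520, 634, 669,779.38,789, 964]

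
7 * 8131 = 56917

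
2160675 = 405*5335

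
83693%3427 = 1445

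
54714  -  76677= - 21963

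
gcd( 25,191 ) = 1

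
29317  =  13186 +16131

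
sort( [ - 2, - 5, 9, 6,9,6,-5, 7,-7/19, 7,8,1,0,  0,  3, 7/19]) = [-5, - 5, - 2, - 7/19, 0, 0, 7/19, 1, 3, 6, 6, 7, 7, 8,9, 9]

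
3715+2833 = 6548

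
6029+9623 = 15652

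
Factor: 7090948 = 2^2*1772737^1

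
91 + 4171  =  4262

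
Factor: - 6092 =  - 2^2*1523^1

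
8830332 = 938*9414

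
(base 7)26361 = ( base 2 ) 1101110001010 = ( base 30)7P0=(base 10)7050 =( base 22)ECA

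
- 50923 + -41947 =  - 92870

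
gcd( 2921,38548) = 23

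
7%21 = 7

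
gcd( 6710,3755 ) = 5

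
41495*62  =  2572690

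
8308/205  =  8308/205 = 40.53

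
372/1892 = 93/473 = 0.20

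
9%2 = 1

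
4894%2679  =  2215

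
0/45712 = 0 = 0.00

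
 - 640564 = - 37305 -603259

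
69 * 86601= 5975469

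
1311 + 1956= 3267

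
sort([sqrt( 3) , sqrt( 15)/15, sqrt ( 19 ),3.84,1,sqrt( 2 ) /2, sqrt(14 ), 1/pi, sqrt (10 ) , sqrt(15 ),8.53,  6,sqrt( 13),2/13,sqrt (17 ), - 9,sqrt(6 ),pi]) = [ - 9,2/13,sqrt( 15)/15,1/pi, sqrt( 2 )/2, 1,sqrt (3 ),sqrt( 6 ),pi , sqrt( 10), sqrt( 13),sqrt( 14 ),3.84,sqrt( 15 ),  sqrt( 17),sqrt( 19),  6 , 8.53 ] 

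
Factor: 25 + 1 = 26 =2^1 * 13^1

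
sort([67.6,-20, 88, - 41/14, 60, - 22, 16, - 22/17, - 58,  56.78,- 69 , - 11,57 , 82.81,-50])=[ -69, - 58, - 50,-22, - 20 , - 11,-41/14, - 22/17,  16, 56.78, 57, 60, 67.6,  82.81,88] 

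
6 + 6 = 12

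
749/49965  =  749/49965 = 0.01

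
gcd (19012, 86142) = 98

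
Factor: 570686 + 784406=2^2*338773^1 = 1355092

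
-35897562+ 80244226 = 44346664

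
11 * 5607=61677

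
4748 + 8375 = 13123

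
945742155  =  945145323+596832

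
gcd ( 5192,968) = 88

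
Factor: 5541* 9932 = 2^2*3^1*13^1*191^1*1847^1 = 55033212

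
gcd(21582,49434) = 66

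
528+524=1052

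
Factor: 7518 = 2^1*3^1*7^1*179^1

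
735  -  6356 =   -  5621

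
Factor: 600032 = 2^5 * 17^1*1103^1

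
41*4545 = 186345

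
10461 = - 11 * (- 951)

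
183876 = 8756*21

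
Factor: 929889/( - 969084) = -2^( - 2)*3^( - 3) * 277^1* 373^1*997^( - 1) = - 103321/107676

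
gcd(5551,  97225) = 1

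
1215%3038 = 1215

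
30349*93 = 2822457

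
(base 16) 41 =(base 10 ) 65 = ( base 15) 45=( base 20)35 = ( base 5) 230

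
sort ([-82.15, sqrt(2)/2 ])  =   [ - 82.15, sqrt(2 ) /2 ]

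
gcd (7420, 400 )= 20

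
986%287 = 125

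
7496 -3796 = 3700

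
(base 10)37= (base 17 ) 23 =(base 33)14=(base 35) 12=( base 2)100101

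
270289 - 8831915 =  - 8561626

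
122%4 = 2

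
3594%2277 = 1317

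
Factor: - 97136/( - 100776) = 934/969 = 2^1*3^( - 1) *17^ ( - 1)*19^(- 1 )*467^1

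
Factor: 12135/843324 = 4045/281108 = 2^( - 2 )* 5^1*31^(- 1) *809^1 * 2267^ ( - 1)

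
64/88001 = 64/88001 = 0.00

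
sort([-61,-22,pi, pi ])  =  [ - 61,-22,pi, pi ]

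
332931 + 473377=806308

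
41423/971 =41423/971 = 42.66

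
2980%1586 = 1394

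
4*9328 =37312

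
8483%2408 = 1259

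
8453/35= 241  +  18/35 = 241.51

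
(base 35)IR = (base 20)1ch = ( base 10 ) 657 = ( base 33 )ju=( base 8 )1221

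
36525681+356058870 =392584551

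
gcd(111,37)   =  37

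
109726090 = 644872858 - 535146768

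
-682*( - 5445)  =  3713490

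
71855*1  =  71855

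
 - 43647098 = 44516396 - 88163494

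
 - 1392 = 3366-4758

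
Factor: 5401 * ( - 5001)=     -  27010401  =  - 3^1*11^1*491^1 * 1667^1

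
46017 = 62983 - 16966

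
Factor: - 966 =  - 2^1*3^1 * 7^1* 23^1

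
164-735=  - 571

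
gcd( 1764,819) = 63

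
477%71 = 51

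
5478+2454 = 7932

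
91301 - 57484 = 33817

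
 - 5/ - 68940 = 1/13788 =0.00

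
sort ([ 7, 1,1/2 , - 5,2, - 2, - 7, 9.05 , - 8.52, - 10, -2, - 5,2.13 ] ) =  [ - 10, - 8.52, - 7, - 5, - 5, - 2, - 2 , 1/2, 1, 2, 2.13, 7,  9.05] 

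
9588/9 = 3196/3  =  1065.33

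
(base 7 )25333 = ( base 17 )1627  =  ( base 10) 6688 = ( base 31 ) 6TN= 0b1101000100000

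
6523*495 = 3228885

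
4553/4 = 4553/4 = 1138.25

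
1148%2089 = 1148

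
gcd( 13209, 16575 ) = 51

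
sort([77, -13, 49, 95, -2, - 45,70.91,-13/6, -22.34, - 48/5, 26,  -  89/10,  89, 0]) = [-45, - 22.34, - 13,  -  48/5 , - 89/10  , - 13/6, - 2, 0, 26,49,70.91, 77, 89, 95] 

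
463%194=75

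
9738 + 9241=18979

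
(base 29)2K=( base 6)210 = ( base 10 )78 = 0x4E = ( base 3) 2220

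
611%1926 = 611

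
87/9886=87/9886 = 0.01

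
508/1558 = 254/779 = 0.33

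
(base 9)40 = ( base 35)11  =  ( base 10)36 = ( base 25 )1B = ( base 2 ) 100100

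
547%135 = 7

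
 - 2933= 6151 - 9084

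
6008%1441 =244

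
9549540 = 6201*1540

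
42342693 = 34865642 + 7477051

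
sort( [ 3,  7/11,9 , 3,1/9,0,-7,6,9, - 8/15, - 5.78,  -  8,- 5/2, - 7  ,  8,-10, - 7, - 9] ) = [ - 10, - 9, - 8,  -  7, - 7 , - 7,-5.78, - 5/2, -8/15,0, 1/9,  7/11,3,3,6, 8, 9,9] 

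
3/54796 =3/54796 =0.00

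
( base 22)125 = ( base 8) 1025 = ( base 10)533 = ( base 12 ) 385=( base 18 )1BB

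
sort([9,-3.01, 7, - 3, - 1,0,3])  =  [ - 3.01, - 3,-1,  0, 3,7,9 ]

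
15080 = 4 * 3770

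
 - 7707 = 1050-8757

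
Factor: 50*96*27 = 129600  =  2^6*3^4*5^2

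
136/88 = 17/11 = 1.55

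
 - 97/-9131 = 97/9131= 0.01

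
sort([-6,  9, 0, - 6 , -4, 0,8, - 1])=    [ - 6 , - 6, - 4,-1 , 0,0,  8,9 ]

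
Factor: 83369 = 11^2*13^1 * 53^1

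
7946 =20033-12087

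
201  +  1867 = 2068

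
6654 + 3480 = 10134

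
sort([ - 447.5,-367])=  [ - 447.5,-367]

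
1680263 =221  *7603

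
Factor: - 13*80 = -2^4*5^1*  13^1 =-1040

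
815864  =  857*952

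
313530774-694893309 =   -  381362535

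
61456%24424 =12608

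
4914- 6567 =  - 1653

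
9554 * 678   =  6477612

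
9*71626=644634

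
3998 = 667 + 3331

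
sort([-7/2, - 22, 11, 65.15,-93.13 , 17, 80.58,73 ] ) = [ - 93.13, - 22, - 7/2,  11, 17,  65.15, 73,80.58]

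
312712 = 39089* 8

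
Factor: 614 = 2^1 *307^1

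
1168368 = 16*73023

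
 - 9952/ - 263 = 9952/263  =  37.84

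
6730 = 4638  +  2092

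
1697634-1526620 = 171014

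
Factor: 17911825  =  5^2*23^1*31151^1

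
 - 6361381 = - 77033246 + 70671865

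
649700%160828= 6388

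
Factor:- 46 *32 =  - 1472 = - 2^6*23^1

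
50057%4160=137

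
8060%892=32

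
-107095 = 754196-861291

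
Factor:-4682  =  -2^1*  2341^1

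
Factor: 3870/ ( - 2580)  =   - 2^(-1 )*3^1 = - 3/2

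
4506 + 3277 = 7783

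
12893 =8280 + 4613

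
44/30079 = 44/30079=0.00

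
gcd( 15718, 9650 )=2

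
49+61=110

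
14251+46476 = 60727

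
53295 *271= 14442945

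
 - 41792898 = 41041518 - 82834416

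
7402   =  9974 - 2572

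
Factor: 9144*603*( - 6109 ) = - 33683999688 =-  2^3 * 3^4*41^1*67^1 *127^1 * 149^1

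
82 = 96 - 14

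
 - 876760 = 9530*( -92)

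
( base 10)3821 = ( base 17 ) D3D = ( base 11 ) 2964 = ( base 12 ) 2265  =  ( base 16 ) eed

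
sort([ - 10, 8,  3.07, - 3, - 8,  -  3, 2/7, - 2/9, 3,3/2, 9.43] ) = [- 10, - 8 , - 3 , - 3, - 2/9, 2/7 , 3/2,3,3.07,8, 9.43 ]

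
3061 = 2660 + 401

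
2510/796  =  1255/398= 3.15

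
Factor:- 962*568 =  - 2^4*13^1* 37^1*71^1 = - 546416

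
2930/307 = 2930/307 = 9.54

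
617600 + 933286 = 1550886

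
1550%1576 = 1550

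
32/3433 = 32/3433 = 0.01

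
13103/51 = 13103/51 = 256.92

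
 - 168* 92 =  - 15456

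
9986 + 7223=17209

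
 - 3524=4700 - 8224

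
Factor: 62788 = 2^2*11^1 * 1427^1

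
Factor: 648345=3^1*5^1 * 43223^1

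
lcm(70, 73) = 5110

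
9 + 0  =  9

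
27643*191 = 5279813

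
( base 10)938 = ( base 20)26I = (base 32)ta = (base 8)1652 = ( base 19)2B7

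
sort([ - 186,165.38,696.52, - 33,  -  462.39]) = [ -462.39, - 186, - 33, 165.38, 696.52 ]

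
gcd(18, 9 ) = 9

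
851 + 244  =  1095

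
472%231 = 10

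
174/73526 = 87/36763 = 0.00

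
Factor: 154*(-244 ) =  - 2^3*7^1*11^1  *  61^1 = -37576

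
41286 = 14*2949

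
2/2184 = 1/1092 =0.00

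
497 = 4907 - 4410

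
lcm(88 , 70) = 3080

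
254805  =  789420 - 534615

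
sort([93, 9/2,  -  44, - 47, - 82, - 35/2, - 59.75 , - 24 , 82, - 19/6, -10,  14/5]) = [ - 82, - 59.75, - 47, - 44, - 24 , - 35/2, - 10,-19/6,  14/5, 9/2, 82, 93]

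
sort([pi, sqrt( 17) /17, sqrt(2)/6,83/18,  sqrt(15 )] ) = [ sqrt( 2) /6, sqrt(17) /17,pi,sqrt(15), 83/18 ] 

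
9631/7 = 1375 + 6/7= 1375.86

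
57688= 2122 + 55566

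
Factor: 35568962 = 2^1*11^1*13^1 *124367^1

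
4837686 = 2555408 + 2282278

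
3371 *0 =0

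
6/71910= 1/11985 = 0.00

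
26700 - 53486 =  - 26786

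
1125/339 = 3 + 36/113 = 3.32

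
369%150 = 69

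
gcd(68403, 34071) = 3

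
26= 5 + 21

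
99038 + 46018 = 145056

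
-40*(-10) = 400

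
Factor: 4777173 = 3^2 *530797^1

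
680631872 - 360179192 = 320452680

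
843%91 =24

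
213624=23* 9288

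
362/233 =1 + 129/233 = 1.55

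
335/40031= 335/40031 = 0.01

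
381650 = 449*850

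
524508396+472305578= 996813974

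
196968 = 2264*87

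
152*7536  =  1145472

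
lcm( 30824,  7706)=30824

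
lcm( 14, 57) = 798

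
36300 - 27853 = 8447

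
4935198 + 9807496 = 14742694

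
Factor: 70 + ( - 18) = 2^2 * 13^1 = 52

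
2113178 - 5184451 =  -3071273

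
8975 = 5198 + 3777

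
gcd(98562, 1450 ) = 2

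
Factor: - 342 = - 2^1  *3^2*19^1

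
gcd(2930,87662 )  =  2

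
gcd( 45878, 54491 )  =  29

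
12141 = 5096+7045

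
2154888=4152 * 519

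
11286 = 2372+8914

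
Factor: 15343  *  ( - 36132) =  - 2^2*3^1 * 67^1*229^1*3011^1 = - 554373276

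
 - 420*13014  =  -5465880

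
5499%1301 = 295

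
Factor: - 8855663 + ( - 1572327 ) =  - 2^1*5^1* 1042799^1 = - 10427990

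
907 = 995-88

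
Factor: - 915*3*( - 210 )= 576450 = 2^1*3^3*5^2*7^1 * 61^1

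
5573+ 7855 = 13428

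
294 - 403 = - 109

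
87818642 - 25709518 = 62109124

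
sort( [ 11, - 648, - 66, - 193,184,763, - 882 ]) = [ - 882,-648, - 193, - 66,11,184, 763]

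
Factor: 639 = 3^2*71^1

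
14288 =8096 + 6192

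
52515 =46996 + 5519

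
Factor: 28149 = 3^1*11^1*853^1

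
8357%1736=1413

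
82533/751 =82533/751 = 109.90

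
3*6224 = 18672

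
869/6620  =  869/6620 = 0.13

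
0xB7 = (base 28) 6f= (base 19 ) 9C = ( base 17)AD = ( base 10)183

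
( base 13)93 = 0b1111000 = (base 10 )120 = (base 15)80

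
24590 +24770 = 49360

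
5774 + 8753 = 14527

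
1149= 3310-2161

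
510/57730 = 51/5773=   0.01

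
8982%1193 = 631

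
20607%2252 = 339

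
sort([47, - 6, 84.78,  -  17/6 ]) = [ - 6, - 17/6,47,84.78 ]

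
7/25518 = 7/25518 = 0.00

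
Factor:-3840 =-2^8 * 3^1*5^1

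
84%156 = 84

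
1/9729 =1/9729 = 0.00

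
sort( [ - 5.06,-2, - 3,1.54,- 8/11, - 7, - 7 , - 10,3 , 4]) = [-10, - 7, - 7, - 5.06, - 3, - 2, - 8/11,1.54,3,4] 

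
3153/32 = 3153/32 = 98.53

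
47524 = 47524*1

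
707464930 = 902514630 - 195049700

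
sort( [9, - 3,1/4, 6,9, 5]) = [-3, 1/4, 5, 6, 9, 9]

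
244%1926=244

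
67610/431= 156 + 374/431= 156.87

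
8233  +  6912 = 15145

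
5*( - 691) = -3455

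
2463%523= 371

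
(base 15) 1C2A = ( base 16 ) 17E3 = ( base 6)44151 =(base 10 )6115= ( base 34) 59T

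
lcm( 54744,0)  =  0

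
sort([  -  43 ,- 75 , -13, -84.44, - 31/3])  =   [-84.44, - 75 , - 43  ,- 13, -31/3] 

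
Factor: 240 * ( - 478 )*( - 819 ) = 2^5*3^3*5^1*7^1*13^1*239^1 = 93955680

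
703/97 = 703/97 = 7.25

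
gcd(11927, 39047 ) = 1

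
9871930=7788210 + 2083720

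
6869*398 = 2733862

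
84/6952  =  21/1738 = 0.01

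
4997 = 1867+3130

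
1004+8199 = 9203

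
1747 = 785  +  962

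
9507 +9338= 18845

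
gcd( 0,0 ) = 0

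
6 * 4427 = 26562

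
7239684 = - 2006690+9246374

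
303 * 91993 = 27873879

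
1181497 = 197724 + 983773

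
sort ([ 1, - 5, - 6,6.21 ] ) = [ - 6, - 5, 1,6.21]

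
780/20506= 390/10253 =0.04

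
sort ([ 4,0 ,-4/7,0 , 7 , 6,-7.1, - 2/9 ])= [ - 7.1,-4/7, - 2/9,  0,0,  4,6 , 7]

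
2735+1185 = 3920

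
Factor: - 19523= - 7^1*2789^1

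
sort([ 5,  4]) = [4,5]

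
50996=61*836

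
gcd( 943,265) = 1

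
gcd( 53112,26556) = 26556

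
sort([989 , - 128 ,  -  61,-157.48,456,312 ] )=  [ - 157.48,-128, - 61,312,456,989] 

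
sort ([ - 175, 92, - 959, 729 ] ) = [ -959,-175,92, 729]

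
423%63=45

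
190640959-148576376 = 42064583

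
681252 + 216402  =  897654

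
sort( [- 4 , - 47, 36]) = [ - 47 , -4, 36]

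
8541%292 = 73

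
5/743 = 5/743 = 0.01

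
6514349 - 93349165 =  - 86834816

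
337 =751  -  414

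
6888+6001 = 12889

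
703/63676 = 703/63676 = 0.01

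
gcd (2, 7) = 1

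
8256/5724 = 688/477 = 1.44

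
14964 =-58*(  -  258 )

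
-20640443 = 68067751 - 88708194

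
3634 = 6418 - 2784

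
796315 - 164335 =631980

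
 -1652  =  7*(-236)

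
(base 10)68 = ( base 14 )4C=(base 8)104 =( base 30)28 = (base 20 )38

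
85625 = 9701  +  75924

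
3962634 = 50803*78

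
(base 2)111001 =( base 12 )49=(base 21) 2F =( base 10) 57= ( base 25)27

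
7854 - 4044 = 3810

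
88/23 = 3+19/23 = 3.83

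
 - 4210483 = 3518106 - 7728589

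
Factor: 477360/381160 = 918/733=2^1*3^3*17^1*733^( - 1)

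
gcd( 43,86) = 43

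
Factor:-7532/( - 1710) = 3766/855 =2^1*3^( - 2 )*5^( - 1)*7^1*19^( - 1 )*269^1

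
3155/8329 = 3155/8329= 0.38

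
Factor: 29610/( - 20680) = -63/44 = -2^( - 2) * 3^2* 7^1*11^(- 1) 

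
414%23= 0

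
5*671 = 3355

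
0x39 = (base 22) 2d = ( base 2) 111001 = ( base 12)49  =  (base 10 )57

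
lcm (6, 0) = 0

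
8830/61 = 8830/61 = 144.75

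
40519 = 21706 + 18813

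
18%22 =18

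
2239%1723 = 516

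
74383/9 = 8264 + 7/9 = 8264.78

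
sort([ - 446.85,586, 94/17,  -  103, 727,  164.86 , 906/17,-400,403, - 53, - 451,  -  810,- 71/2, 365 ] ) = [ - 810, - 451, -446.85, - 400, - 103,- 53, - 71/2 , 94/17, 906/17, 164.86 , 365 , 403,586, 727 ]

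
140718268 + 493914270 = 634632538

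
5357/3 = 5357/3 = 1785.67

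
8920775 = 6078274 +2842501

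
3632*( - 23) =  - 83536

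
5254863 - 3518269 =1736594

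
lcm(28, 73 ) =2044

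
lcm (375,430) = 32250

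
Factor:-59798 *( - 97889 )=5853566422 =2^1 * 11^2 * 29^1* 809^1*1031^1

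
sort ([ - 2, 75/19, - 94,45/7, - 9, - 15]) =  [-94 , - 15 ,-9, - 2,75/19,45/7 ] 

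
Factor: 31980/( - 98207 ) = - 2^2*3^1 * 5^1*13^1*41^1 * 98207^( - 1 ) 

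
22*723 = 15906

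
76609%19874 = 16987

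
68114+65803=133917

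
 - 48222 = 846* ( - 57 )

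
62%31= 0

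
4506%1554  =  1398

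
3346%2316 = 1030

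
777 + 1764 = 2541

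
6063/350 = 6063/350 = 17.32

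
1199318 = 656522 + 542796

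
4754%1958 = 838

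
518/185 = 14/5 = 2.80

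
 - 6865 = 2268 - 9133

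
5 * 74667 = 373335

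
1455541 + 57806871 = 59262412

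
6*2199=13194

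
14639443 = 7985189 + 6654254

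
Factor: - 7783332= - 2^2*3^1 * 491^1*1321^1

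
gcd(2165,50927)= 1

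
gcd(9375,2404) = 1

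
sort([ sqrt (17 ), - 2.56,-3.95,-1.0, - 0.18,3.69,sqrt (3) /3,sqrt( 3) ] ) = [-3.95, - 2.56 ,  -  1.0, - 0.18, sqrt ( 3 ) /3,sqrt( 3), 3.69,sqrt( 17)]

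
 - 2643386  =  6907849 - 9551235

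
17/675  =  17/675 = 0.03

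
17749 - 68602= - 50853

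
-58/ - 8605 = 58/8605=0.01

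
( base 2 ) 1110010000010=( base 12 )4282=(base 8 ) 16202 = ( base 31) 7id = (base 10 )7298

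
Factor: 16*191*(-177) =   -  540912 = -2^4*3^1* 59^1*191^1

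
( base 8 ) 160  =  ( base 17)6A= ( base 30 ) 3M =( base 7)220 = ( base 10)112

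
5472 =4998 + 474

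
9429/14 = 1347/2=673.50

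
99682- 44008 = 55674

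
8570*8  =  68560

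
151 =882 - 731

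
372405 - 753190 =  - 380785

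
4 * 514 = 2056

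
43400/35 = 1240 =1240.00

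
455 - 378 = 77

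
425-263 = 162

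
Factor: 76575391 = 467^1 * 163973^1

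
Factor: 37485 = 3^2*5^1*7^2*17^1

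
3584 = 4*896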